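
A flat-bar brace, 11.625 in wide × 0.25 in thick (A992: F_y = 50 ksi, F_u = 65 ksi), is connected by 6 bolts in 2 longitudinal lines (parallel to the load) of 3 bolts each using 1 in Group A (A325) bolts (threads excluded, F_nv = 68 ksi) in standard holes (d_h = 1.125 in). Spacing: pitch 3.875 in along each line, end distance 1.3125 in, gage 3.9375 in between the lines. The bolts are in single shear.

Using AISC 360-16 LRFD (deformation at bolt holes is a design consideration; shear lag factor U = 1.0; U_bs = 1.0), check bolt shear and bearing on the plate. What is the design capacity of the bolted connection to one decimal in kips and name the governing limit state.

Bolt shear: A_b = π(1)²/4 = 0.7854 in². φR_n = 0.75 × 68 × 0.7854 × 6 × 1 = 240.3 kips.
Bearing (0.25 in plate, F_u = 65 ksi): end bolts L_c = 1.3125 − 1.125/2 = 0.75, R_n = min(1.2×0.75×0.25×65, 2.4×1×0.25×65) = 14.625 kips/bolt; interior L_c = 3.875 − 1.125 = 2.75, R_n = 39 kips/bolt. φR_n = 0.75 × (2×14.625 + 4×39) = 138.9 kips.
Governing: min(240.3, 138.9) = 138.9 kips → bearing.

138.9 kips (bearing governs)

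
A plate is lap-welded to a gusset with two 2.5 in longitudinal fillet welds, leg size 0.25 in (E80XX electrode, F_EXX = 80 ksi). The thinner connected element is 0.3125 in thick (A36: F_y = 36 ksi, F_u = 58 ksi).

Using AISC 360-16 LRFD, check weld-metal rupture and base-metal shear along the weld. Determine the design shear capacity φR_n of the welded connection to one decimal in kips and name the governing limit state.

31.8 kips (weld metal governs)

Weld metal: throat = 0.707×0.25 = 0.17675 in, L = 2×2.5 = 5 in. φR_n = 0.75 × 0.6 × 80 × 0.17675 × 5 = 31.8 kips.
Base metal shear (0.3125 in plate): yield φR_n = 1.0×0.6×36×0.3125×5 = 33.8 kips; rupture φR_n = 0.75×0.6×58×0.3125×5 = 40.8 kips; take 33.8 kips (yield).
Governing: min(31.8, 33.8) = 31.8 kips → weld metal.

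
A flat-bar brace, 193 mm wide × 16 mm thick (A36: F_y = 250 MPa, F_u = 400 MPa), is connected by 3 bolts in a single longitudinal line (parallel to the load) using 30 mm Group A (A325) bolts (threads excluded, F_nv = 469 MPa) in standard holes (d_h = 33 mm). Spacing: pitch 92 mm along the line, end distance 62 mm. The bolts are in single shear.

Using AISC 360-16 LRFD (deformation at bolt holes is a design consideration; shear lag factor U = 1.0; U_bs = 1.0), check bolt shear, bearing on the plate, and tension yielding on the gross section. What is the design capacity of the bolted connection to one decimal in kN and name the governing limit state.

Bolt shear: A_b = π(30)²/4 = 706.86 mm². φR_n = 0.75 × 469 × 706.86 × 3 × 1 = 745.9 kN.
Bearing (16 mm plate, F_u = 400 MPa): end bolts L_c = 62 − 33/2 = 45.5, R_n = min(1.2×45.5×16×400, 2.4×30×16×400) = 349.44 kN/bolt; interior L_c = 92 − 33 = 59, R_n = 453.12 kN/bolt. φR_n = 0.75 × (1×349.44 + 2×453.12) = 941.8 kN.
Tension yield (gross): A_g = 193×16 = 3088 mm². φR_n = 0.90 × 250 × 3088 = 694.8 kN.
Governing: min(745.9, 941.8, 694.8) = 694.8 kN → gross-section yield.

694.8 kN (gross-section yield governs)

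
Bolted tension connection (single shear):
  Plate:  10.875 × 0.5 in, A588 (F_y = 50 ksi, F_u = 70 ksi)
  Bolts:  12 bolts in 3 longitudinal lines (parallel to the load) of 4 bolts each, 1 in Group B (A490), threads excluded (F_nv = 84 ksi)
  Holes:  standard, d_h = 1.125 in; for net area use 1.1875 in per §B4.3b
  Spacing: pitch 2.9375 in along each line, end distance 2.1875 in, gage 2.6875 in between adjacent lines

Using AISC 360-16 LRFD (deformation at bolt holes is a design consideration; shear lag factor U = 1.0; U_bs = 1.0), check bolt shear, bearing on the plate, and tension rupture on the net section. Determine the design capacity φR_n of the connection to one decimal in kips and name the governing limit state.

Bolt shear: A_b = π(1)²/4 = 0.7854 in². φR_n = 0.75 × 84 × 0.7854 × 12 × 1 = 593.8 kips.
Bearing (0.5 in plate, F_u = 70 ksi): end bolts L_c = 2.1875 − 1.125/2 = 1.625, R_n = min(1.2×1.625×0.5×70, 2.4×1×0.5×70) = 68.25 kips/bolt; interior L_c = 2.9375 − 1.125 = 1.8125, R_n = 76.125 kips/bolt. φR_n = 0.75 × (3×68.25 + 9×76.125) = 667.4 kips.
Tension rupture (net): A_n = (10.875 − 3×1.1875)×0.5 = 3.6563 in² (U = 1.0, A_e = A_n). φR_n = 0.75 × 70 × 3.6563 = 192.0 kips.
Governing: min(593.8, 667.4, 192.0) = 192.0 kips → net-section rupture.

192.0 kips (net-section rupture governs)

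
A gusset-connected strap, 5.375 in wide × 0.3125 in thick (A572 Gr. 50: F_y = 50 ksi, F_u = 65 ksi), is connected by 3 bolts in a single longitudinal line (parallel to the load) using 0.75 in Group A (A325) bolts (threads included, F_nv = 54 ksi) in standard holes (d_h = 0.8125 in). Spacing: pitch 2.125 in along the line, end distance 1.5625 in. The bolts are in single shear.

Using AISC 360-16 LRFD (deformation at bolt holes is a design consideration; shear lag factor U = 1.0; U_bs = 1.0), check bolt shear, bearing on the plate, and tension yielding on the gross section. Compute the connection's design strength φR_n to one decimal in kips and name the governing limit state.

Bolt shear: A_b = π(0.75)²/4 = 0.44179 in². φR_n = 0.75 × 54 × 0.44179 × 3 × 1 = 53.7 kips.
Bearing (0.3125 in plate, F_u = 65 ksi): end bolts L_c = 1.5625 − 0.8125/2 = 1.15625, R_n = min(1.2×1.15625×0.3125×65, 2.4×0.75×0.3125×65) = 28.184 kips/bolt; interior L_c = 2.125 − 0.8125 = 1.3125, R_n = 31.992 kips/bolt. φR_n = 0.75 × (1×28.184 + 2×31.992) = 69.1 kips.
Tension yield (gross): A_g = 5.375×0.3125 = 1.6797 in². φR_n = 0.90 × 50 × 1.6797 = 75.6 kips.
Governing: min(53.7, 69.1, 75.6) = 53.7 kips → bolt shear.

53.7 kips (bolt shear governs)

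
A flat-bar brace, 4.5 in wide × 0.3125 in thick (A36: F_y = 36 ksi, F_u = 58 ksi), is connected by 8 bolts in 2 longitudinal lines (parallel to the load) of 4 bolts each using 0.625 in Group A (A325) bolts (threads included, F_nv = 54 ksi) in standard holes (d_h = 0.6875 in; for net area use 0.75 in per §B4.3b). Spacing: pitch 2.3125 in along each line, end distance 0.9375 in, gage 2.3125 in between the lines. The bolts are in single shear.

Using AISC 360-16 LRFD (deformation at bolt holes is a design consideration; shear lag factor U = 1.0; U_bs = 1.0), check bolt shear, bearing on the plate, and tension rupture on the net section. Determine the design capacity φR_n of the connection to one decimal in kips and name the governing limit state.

40.8 kips (net-section rupture governs)

Bolt shear: A_b = π(0.625)²/4 = 0.3068 in². φR_n = 0.75 × 54 × 0.3068 × 8 × 1 = 99.4 kips.
Bearing (0.3125 in plate, F_u = 58 ksi): end bolts L_c = 0.9375 − 0.6875/2 = 0.59375, R_n = min(1.2×0.59375×0.3125×58, 2.4×0.625×0.3125×58) = 12.914 kips/bolt; interior L_c = 2.3125 − 0.6875 = 1.625, R_n = 27.188 kips/bolt. φR_n = 0.75 × (2×12.914 + 6×27.188) = 141.7 kips.
Tension rupture (net): A_n = (4.5 − 2×0.75)×0.3125 = 0.9375 in² (U = 1.0, A_e = A_n). φR_n = 0.75 × 58 × 0.9375 = 40.8 kips.
Governing: min(99.4, 141.7, 40.8) = 40.8 kips → net-section rupture.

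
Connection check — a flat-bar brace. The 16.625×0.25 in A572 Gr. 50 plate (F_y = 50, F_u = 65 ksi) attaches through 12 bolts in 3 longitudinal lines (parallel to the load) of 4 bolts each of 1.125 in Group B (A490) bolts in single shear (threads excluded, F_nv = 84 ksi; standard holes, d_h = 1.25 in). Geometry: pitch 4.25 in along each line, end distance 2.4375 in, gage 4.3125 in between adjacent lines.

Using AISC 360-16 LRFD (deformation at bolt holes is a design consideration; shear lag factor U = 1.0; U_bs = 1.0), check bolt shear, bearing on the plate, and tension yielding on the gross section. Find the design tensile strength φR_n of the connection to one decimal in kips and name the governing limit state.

187.0 kips (gross-section yield governs)

Bolt shear: A_b = π(1.125)²/4 = 0.99402 in². φR_n = 0.75 × 84 × 0.99402 × 12 × 1 = 751.5 kips.
Bearing (0.25 in plate, F_u = 65 ksi): end bolts L_c = 2.4375 − 1.25/2 = 1.8125, R_n = min(1.2×1.8125×0.25×65, 2.4×1.125×0.25×65) = 35.344 kips/bolt; interior L_c = 4.25 − 1.25 = 3, R_n = 43.875 kips/bolt. φR_n = 0.75 × (3×35.344 + 9×43.875) = 375.7 kips.
Tension yield (gross): A_g = 16.625×0.25 = 4.1563 in². φR_n = 0.90 × 50 × 4.1563 = 187.0 kips.
Governing: min(751.5, 375.7, 187.0) = 187.0 kips → gross-section yield.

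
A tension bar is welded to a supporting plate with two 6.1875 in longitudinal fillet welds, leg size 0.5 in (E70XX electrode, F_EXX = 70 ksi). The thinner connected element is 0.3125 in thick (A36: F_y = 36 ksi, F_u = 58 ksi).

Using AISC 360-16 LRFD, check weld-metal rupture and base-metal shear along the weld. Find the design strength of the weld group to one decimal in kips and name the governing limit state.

Weld metal: throat = 0.707×0.5 = 0.3535 in, L = 2×6.1875 = 12.375 in. φR_n = 0.75 × 0.6 × 70 × 0.3535 × 12.375 = 137.8 kips.
Base metal shear (0.3125 in plate): yield φR_n = 1.0×0.6×36×0.3125×12.375 = 83.5 kips; rupture φR_n = 0.75×0.6×58×0.3125×12.375 = 100.9 kips; take 83.5 kips (yield).
Governing: min(137.8, 83.5) = 83.5 kips → base-metal shear.

83.5 kips (base-metal shear governs)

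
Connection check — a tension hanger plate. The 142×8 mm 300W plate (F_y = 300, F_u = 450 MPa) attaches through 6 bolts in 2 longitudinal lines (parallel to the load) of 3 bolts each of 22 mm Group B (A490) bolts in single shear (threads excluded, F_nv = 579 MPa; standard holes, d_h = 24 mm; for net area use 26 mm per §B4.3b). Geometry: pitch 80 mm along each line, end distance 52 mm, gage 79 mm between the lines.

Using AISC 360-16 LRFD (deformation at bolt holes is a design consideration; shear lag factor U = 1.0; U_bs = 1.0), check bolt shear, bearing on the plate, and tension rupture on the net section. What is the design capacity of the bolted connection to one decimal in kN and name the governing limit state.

Bolt shear: A_b = π(22)²/4 = 380.13 mm². φR_n = 0.75 × 579 × 380.13 × 6 × 1 = 990.4 kN.
Bearing (8 mm plate, F_u = 450 MPa): end bolts L_c = 52 − 24/2 = 40, R_n = min(1.2×40×8×450, 2.4×22×8×450) = 172.8 kN/bolt; interior L_c = 80 − 24 = 56, R_n = 190.08 kN/bolt. φR_n = 0.75 × (2×172.8 + 4×190.08) = 829.4 kN.
Tension rupture (net): A_n = (142 − 2×26)×8 = 720 mm² (U = 1.0, A_e = A_n). φR_n = 0.75 × 450 × 720 = 243.0 kN.
Governing: min(990.4, 829.4, 243.0) = 243.0 kN → net-section rupture.

243.0 kN (net-section rupture governs)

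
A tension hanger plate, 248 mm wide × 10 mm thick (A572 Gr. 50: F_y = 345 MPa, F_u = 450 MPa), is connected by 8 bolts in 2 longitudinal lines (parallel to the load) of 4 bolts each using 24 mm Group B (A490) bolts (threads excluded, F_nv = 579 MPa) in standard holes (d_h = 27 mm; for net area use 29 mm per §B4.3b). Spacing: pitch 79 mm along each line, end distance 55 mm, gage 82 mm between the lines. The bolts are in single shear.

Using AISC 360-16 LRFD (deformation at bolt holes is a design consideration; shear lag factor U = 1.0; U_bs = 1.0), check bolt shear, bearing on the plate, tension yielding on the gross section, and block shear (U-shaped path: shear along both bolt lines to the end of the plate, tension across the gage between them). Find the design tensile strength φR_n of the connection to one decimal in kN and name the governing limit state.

Bolt shear: A_b = π(24)²/4 = 452.39 mm². φR_n = 0.75 × 579 × 452.39 × 8 × 1 = 1571.6 kN.
Bearing (10 mm plate, F_u = 450 MPa): end bolts L_c = 55 − 27/2 = 41.5, R_n = min(1.2×41.5×10×450, 2.4×24×10×450) = 224.1 kN/bolt; interior L_c = 79 − 27 = 52, R_n = 259.2 kN/bolt. φR_n = 0.75 × (2×224.1 + 6×259.2) = 1502.6 kN.
Tension yield (gross): A_g = 248×10 = 2480 mm². φR_n = 0.90 × 345 × 2480 = 770.0 kN.
Block shear: shear path 2×[55+3×79] = 2×292 mm, A_gv = 5840, A_nv = 2×(292 − 3.5×29)×10 = 3810 mm²; tension across gage: (82 − 1×29)×10 = 530 mm². R_n = min(0.6×450×3810, 0.6×345×5840) + 1.0×450×530 = min(1028.7, 1208.9) + 238.5 = 1267.2 kN. φR_n = 0.75 × 1267.2 = 950.4 kN.
Governing: min(1571.6, 1502.6, 770.0, 950.4) = 770.0 kN → gross-section yield.

770.0 kN (gross-section yield governs)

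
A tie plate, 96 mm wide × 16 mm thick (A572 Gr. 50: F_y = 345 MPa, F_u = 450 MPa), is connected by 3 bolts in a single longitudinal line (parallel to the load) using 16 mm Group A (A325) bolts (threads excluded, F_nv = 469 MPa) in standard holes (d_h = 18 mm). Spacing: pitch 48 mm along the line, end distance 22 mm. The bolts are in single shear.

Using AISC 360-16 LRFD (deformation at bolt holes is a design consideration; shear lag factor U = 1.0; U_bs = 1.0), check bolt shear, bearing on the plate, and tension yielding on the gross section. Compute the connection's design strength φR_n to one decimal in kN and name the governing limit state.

212.2 kN (bolt shear governs)

Bolt shear: A_b = π(16)²/4 = 201.06 mm². φR_n = 0.75 × 469 × 201.06 × 3 × 1 = 212.2 kN.
Bearing (16 mm plate, F_u = 450 MPa): end bolts L_c = 22 − 18/2 = 13, R_n = min(1.2×13×16×450, 2.4×16×16×450) = 112.32 kN/bolt; interior L_c = 48 − 18 = 30, R_n = 259.2 kN/bolt. φR_n = 0.75 × (1×112.32 + 2×259.2) = 473.0 kN.
Tension yield (gross): A_g = 96×16 = 1536 mm². φR_n = 0.90 × 345 × 1536 = 476.9 kN.
Governing: min(212.2, 473.0, 476.9) = 212.2 kN → bolt shear.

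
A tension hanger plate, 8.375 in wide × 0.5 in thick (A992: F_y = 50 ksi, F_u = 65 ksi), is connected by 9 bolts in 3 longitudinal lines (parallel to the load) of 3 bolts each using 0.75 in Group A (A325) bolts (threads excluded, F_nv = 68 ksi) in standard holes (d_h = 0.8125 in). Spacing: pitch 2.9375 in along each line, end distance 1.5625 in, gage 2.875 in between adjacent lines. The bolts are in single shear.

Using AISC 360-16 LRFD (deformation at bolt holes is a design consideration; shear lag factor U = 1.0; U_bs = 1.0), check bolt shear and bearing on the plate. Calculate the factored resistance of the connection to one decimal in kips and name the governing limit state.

Bolt shear: A_b = π(0.75)²/4 = 0.44179 in². φR_n = 0.75 × 68 × 0.44179 × 9 × 1 = 202.8 kips.
Bearing (0.5 in plate, F_u = 65 ksi): end bolts L_c = 1.5625 − 0.8125/2 = 1.15625, R_n = min(1.2×1.15625×0.5×65, 2.4×0.75×0.5×65) = 45.094 kips/bolt; interior L_c = 2.9375 − 0.8125 = 2.125, R_n = 58.5 kips/bolt. φR_n = 0.75 × (3×45.094 + 6×58.5) = 364.7 kips.
Governing: min(202.8, 364.7) = 202.8 kips → bolt shear.

202.8 kips (bolt shear governs)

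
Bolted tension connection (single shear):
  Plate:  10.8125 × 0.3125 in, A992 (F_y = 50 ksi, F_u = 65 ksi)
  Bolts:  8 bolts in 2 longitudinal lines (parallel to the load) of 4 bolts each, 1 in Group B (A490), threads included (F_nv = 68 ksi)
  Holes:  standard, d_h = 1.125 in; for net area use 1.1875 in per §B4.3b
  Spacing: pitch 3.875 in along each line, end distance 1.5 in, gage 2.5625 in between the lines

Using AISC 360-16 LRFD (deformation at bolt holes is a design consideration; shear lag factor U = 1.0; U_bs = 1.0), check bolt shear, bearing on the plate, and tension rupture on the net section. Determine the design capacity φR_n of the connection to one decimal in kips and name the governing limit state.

128.5 kips (net-section rupture governs)

Bolt shear: A_b = π(1)²/4 = 0.7854 in². φR_n = 0.75 × 68 × 0.7854 × 8 × 1 = 320.4 kips.
Bearing (0.3125 in plate, F_u = 65 ksi): end bolts L_c = 1.5 − 1.125/2 = 0.9375, R_n = min(1.2×0.9375×0.3125×65, 2.4×1×0.3125×65) = 22.852 kips/bolt; interior L_c = 3.875 − 1.125 = 2.75, R_n = 48.75 kips/bolt. φR_n = 0.75 × (2×22.852 + 6×48.75) = 253.7 kips.
Tension rupture (net): A_n = (10.8125 − 2×1.1875)×0.3125 = 2.6367 in² (U = 1.0, A_e = A_n). φR_n = 0.75 × 65 × 2.6367 = 128.5 kips.
Governing: min(320.4, 253.7, 128.5) = 128.5 kips → net-section rupture.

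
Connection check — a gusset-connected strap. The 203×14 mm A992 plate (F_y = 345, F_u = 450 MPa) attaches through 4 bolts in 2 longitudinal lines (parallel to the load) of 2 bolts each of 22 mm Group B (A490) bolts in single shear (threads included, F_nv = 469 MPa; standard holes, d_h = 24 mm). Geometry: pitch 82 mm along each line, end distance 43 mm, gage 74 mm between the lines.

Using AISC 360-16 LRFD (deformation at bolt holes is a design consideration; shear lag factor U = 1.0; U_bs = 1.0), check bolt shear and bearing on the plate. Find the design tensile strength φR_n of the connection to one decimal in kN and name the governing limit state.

Bolt shear: A_b = π(22)²/4 = 380.13 mm². φR_n = 0.75 × 469 × 380.13 × 4 × 1 = 534.8 kN.
Bearing (14 mm plate, F_u = 450 MPa): end bolts L_c = 43 − 24/2 = 31, R_n = min(1.2×31×14×450, 2.4×22×14×450) = 234.36 kN/bolt; interior L_c = 82 − 24 = 58, R_n = 332.64 kN/bolt. φR_n = 0.75 × (2×234.36 + 2×332.64) = 850.5 kN.
Governing: min(534.8, 850.5) = 534.8 kN → bolt shear.

534.8 kN (bolt shear governs)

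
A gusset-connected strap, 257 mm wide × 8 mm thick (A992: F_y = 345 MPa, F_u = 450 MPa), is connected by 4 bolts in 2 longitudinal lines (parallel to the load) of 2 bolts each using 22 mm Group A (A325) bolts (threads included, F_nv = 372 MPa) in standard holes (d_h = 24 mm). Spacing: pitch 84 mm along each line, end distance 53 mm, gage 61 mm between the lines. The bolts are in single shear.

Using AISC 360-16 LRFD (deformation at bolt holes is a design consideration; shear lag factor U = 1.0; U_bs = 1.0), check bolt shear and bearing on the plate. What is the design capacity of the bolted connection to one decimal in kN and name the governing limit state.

Bolt shear: A_b = π(22)²/4 = 380.13 mm². φR_n = 0.75 × 372 × 380.13 × 4 × 1 = 424.2 kN.
Bearing (8 mm plate, F_u = 450 MPa): end bolts L_c = 53 − 24/2 = 41, R_n = min(1.2×41×8×450, 2.4×22×8×450) = 177.12 kN/bolt; interior L_c = 84 − 24 = 60, R_n = 190.08 kN/bolt. φR_n = 0.75 × (2×177.12 + 2×190.08) = 550.8 kN.
Governing: min(424.2, 550.8) = 424.2 kN → bolt shear.

424.2 kN (bolt shear governs)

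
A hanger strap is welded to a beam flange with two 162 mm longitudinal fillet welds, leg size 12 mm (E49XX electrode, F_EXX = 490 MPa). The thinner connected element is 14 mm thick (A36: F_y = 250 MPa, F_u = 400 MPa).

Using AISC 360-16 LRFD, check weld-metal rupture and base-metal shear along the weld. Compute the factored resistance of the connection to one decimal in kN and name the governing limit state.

606.1 kN (weld metal governs)

Weld metal: throat = 0.707×12 = 8.484 mm, L = 2×162 = 324 mm. φR_n = 0.75 × 0.6 × 490 × 8.484 × 324 = 606.1 kN.
Base metal shear (14 mm plate): yield φR_n = 1.0×0.6×250×14×324 = 680.4 kN; rupture φR_n = 0.75×0.6×400×14×324 = 816.5 kN; take 680.4 kN (yield).
Governing: min(606.1, 680.4) = 606.1 kN → weld metal.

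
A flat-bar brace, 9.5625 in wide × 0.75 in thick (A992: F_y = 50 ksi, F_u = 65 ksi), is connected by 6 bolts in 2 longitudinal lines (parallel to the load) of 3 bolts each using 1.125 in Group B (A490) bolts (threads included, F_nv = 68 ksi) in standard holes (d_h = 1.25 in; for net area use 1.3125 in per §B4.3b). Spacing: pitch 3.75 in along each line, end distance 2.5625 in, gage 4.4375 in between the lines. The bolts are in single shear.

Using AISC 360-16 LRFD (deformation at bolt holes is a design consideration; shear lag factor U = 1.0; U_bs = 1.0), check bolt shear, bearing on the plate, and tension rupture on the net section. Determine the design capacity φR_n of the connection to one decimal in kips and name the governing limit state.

253.7 kips (net-section rupture governs)

Bolt shear: A_b = π(1.125)²/4 = 0.99402 in². φR_n = 0.75 × 68 × 0.99402 × 6 × 1 = 304.2 kips.
Bearing (0.75 in plate, F_u = 65 ksi): end bolts L_c = 2.5625 − 1.25/2 = 1.9375, R_n = min(1.2×1.9375×0.75×65, 2.4×1.125×0.75×65) = 113.34 kips/bolt; interior L_c = 3.75 − 1.25 = 2.5, R_n = 131.63 kips/bolt. φR_n = 0.75 × (2×113.34 + 4×131.63) = 564.9 kips.
Tension rupture (net): A_n = (9.5625 − 2×1.3125)×0.75 = 5.2031 in² (U = 1.0, A_e = A_n). φR_n = 0.75 × 65 × 5.2031 = 253.7 kips.
Governing: min(304.2, 564.9, 253.7) = 253.7 kips → net-section rupture.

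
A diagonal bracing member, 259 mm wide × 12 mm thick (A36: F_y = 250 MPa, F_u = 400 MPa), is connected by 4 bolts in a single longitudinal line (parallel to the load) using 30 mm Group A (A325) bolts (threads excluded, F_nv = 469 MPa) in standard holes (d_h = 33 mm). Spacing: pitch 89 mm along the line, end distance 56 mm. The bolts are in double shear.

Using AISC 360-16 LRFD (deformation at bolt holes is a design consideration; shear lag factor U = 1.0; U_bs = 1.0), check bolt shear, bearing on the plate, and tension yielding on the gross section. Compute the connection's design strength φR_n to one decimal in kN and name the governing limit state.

699.3 kN (gross-section yield governs)

Bolt shear: A_b = π(30)²/4 = 706.86 mm². φR_n = 0.75 × 469 × 706.86 × 4 × 2 = 1989.1 kN.
Bearing (12 mm plate, F_u = 400 MPa): end bolts L_c = 56 − 33/2 = 39.5, R_n = min(1.2×39.5×12×400, 2.4×30×12×400) = 227.52 kN/bolt; interior L_c = 89 − 33 = 56, R_n = 322.56 kN/bolt. φR_n = 0.75 × (1×227.52 + 3×322.56) = 896.4 kN.
Tension yield (gross): A_g = 259×12 = 3108 mm². φR_n = 0.90 × 250 × 3108 = 699.3 kN.
Governing: min(1989.1, 896.4, 699.3) = 699.3 kN → gross-section yield.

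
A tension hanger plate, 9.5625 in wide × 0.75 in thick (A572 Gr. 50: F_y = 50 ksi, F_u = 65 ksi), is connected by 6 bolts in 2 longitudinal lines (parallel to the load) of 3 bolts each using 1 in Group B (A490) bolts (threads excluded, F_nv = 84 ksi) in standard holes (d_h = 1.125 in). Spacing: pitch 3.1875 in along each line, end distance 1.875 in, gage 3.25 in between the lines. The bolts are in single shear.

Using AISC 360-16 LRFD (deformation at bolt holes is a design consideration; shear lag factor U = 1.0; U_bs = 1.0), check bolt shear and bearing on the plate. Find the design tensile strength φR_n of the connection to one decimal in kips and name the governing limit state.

296.9 kips (bolt shear governs)

Bolt shear: A_b = π(1)²/4 = 0.7854 in². φR_n = 0.75 × 84 × 0.7854 × 6 × 1 = 296.9 kips.
Bearing (0.75 in plate, F_u = 65 ksi): end bolts L_c = 1.875 − 1.125/2 = 1.3125, R_n = min(1.2×1.3125×0.75×65, 2.4×1×0.75×65) = 76.781 kips/bolt; interior L_c = 3.1875 − 1.125 = 2.0625, R_n = 117 kips/bolt. φR_n = 0.75 × (2×76.781 + 4×117) = 466.2 kips.
Governing: min(296.9, 466.2) = 296.9 kips → bolt shear.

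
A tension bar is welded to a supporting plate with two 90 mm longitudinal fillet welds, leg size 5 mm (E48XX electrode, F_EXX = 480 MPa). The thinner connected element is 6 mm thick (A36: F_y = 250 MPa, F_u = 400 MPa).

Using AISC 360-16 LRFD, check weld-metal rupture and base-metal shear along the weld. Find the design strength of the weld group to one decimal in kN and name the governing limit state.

137.4 kN (weld metal governs)

Weld metal: throat = 0.707×5 = 3.535 mm, L = 2×90 = 180 mm. φR_n = 0.75 × 0.6 × 480 × 3.535 × 180 = 137.4 kN.
Base metal shear (6 mm plate): yield φR_n = 1.0×0.6×250×6×180 = 162.0 kN; rupture φR_n = 0.75×0.6×400×6×180 = 194.4 kN; take 162.0 kN (yield).
Governing: min(137.4, 162.0) = 137.4 kN → weld metal.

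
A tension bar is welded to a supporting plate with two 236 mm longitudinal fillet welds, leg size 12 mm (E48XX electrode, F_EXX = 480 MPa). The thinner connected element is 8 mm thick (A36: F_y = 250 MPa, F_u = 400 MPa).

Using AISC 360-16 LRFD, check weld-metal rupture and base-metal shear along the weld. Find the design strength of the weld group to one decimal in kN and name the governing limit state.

566.4 kN (base-metal shear governs)

Weld metal: throat = 0.707×12 = 8.484 mm, L = 2×236 = 472 mm. φR_n = 0.75 × 0.6 × 480 × 8.484 × 472 = 865.0 kN.
Base metal shear (8 mm plate): yield φR_n = 1.0×0.6×250×8×472 = 566.4 kN; rupture φR_n = 0.75×0.6×400×8×472 = 679.7 kN; take 566.4 kN (yield).
Governing: min(865.0, 566.4) = 566.4 kN → base-metal shear.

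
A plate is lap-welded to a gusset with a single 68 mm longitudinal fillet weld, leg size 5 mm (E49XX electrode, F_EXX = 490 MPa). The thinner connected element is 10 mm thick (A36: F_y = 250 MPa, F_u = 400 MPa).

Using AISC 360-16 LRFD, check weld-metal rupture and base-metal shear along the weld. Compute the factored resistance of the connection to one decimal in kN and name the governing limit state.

53.0 kN (weld metal governs)

Weld metal: throat = 0.707×5 = 3.535 mm, L = 68 mm. φR_n = 0.75 × 0.6 × 490 × 3.535 × 68 = 53.0 kN.
Base metal shear (10 mm plate): yield φR_n = 1.0×0.6×250×10×68 = 102.0 kN; rupture φR_n = 0.75×0.6×400×10×68 = 122.4 kN; take 102.0 kN (yield).
Governing: min(53.0, 102.0) = 53.0 kN → weld metal.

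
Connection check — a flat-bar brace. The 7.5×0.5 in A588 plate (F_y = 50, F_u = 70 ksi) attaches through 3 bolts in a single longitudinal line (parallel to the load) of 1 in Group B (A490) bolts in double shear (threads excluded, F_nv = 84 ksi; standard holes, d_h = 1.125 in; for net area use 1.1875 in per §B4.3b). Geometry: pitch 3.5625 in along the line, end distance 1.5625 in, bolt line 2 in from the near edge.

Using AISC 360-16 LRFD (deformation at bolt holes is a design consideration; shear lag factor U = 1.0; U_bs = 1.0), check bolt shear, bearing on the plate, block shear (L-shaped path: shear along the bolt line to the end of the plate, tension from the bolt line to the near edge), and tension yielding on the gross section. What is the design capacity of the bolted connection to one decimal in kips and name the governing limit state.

Bolt shear: A_b = π(1)²/4 = 0.7854 in². φR_n = 0.75 × 84 × 0.7854 × 3 × 2 = 296.9 kips.
Bearing (0.5 in plate, F_u = 70 ksi): end bolts L_c = 1.5625 − 1.125/2 = 1, R_n = min(1.2×1×0.5×70, 2.4×1×0.5×70) = 42 kips/bolt; interior L_c = 3.5625 − 1.125 = 2.4375, R_n = 84 kips/bolt. φR_n = 0.75 × (1×42 + 2×84) = 157.5 kips.
Block shear: shear path 1×[1.5625+2×3.5625] = 1×8.6875 in, A_gv = 4.3438, A_nv = 1×(8.6875 − 2.5×1.1875)×0.5 = 2.8594 in²; tension to near edge: (2 − 0.5×1.1875)×0.5 = 0.70313 in². R_n = min(0.6×70×2.8594, 0.6×50×4.3438) + 1.0×70×0.70313 = min(120.09, 130.31) + 49.219 = 169.31 kips. φR_n = 0.75 × 169.31 = 127.0 kips.
Tension yield (gross): A_g = 7.5×0.5 = 3.75 in². φR_n = 0.90 × 50 × 3.75 = 168.8 kips.
Governing: min(296.9, 157.5, 127.0, 168.8) = 127.0 kips → block shear.

127.0 kips (block shear governs)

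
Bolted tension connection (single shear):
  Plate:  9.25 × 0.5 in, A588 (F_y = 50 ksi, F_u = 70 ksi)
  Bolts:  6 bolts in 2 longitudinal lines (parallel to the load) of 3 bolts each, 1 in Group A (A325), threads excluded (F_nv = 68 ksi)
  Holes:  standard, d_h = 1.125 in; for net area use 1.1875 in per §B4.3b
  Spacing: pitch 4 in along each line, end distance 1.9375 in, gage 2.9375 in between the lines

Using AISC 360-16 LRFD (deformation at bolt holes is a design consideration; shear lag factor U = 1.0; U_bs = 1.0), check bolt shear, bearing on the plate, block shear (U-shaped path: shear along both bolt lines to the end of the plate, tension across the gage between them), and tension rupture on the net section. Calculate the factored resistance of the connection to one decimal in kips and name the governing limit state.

180.5 kips (net-section rupture governs)

Bolt shear: A_b = π(1)²/4 = 0.7854 in². φR_n = 0.75 × 68 × 0.7854 × 6 × 1 = 240.3 kips.
Bearing (0.5 in plate, F_u = 70 ksi): end bolts L_c = 1.9375 − 1.125/2 = 1.375, R_n = min(1.2×1.375×0.5×70, 2.4×1×0.5×70) = 57.75 kips/bolt; interior L_c = 4 − 1.125 = 2.875, R_n = 84 kips/bolt. φR_n = 0.75 × (2×57.75 + 4×84) = 338.6 kips.
Block shear: shear path 2×[1.9375+2×4] = 2×9.9375 in, A_gv = 9.9375, A_nv = 2×(9.9375 − 2.5×1.1875)×0.5 = 6.9688 in²; tension across gage: (2.9375 − 1×1.1875)×0.5 = 0.875 in². R_n = min(0.6×70×6.9688, 0.6×50×9.9375) + 1.0×70×0.875 = min(292.69, 298.13) + 61.25 = 353.94 kips. φR_n = 0.75 × 353.94 = 265.5 kips.
Tension rupture (net): A_n = (9.25 − 2×1.1875)×0.5 = 3.4375 in² (U = 1.0, A_e = A_n). φR_n = 0.75 × 70 × 3.4375 = 180.5 kips.
Governing: min(240.3, 338.6, 265.5, 180.5) = 180.5 kips → net-section rupture.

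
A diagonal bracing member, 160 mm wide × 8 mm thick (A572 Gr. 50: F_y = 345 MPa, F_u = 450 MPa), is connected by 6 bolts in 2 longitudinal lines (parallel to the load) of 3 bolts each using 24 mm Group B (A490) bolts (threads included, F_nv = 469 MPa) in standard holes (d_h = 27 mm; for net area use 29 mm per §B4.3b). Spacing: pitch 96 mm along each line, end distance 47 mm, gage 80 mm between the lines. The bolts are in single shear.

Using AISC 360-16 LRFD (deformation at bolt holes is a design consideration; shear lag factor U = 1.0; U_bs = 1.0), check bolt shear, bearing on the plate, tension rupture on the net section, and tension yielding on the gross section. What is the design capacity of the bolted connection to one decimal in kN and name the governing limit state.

275.4 kN (net-section rupture governs)

Bolt shear: A_b = π(24)²/4 = 452.39 mm². φR_n = 0.75 × 469 × 452.39 × 6 × 1 = 954.8 kN.
Bearing (8 mm plate, F_u = 450 MPa): end bolts L_c = 47 − 27/2 = 33.5, R_n = min(1.2×33.5×8×450, 2.4×24×8×450) = 144.72 kN/bolt; interior L_c = 96 − 27 = 69, R_n = 207.36 kN/bolt. φR_n = 0.75 × (2×144.72 + 4×207.36) = 839.2 kN.
Tension rupture (net): A_n = (160 − 2×29)×8 = 816 mm² (U = 1.0, A_e = A_n). φR_n = 0.75 × 450 × 816 = 275.4 kN.
Tension yield (gross): A_g = 160×8 = 1280 mm². φR_n = 0.90 × 345 × 1280 = 397.4 kN.
Governing: min(954.8, 839.2, 275.4, 397.4) = 275.4 kN → net-section rupture.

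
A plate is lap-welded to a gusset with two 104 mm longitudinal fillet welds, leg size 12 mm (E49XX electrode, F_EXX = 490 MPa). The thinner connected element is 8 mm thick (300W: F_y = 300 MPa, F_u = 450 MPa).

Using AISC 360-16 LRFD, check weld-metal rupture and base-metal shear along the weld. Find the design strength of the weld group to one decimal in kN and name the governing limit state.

299.5 kN (base-metal shear governs)

Weld metal: throat = 0.707×12 = 8.484 mm, L = 2×104 = 208 mm. φR_n = 0.75 × 0.6 × 490 × 8.484 × 208 = 389.1 kN.
Base metal shear (8 mm plate): yield φR_n = 1.0×0.6×300×8×208 = 299.5 kN; rupture φR_n = 0.75×0.6×450×8×208 = 337.0 kN; take 299.5 kN (yield).
Governing: min(389.1, 299.5) = 299.5 kN → base-metal shear.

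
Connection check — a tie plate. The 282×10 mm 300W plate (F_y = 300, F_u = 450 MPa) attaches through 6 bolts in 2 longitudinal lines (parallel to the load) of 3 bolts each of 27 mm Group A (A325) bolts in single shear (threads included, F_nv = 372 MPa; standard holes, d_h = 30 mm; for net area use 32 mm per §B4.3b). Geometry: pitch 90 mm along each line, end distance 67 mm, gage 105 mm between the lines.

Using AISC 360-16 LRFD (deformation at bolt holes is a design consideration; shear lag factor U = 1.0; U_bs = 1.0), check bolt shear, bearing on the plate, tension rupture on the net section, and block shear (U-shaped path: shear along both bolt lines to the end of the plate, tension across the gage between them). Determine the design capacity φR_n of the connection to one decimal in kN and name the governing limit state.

Bolt shear: A_b = π(27)²/4 = 572.56 mm². φR_n = 0.75 × 372 × 572.56 × 6 × 1 = 958.5 kN.
Bearing (10 mm plate, F_u = 450 MPa): end bolts L_c = 67 − 30/2 = 52, R_n = min(1.2×52×10×450, 2.4×27×10×450) = 280.8 kN/bolt; interior L_c = 90 − 30 = 60, R_n = 291.6 kN/bolt. φR_n = 0.75 × (2×280.8 + 4×291.6) = 1296.0 kN.
Tension rupture (net): A_n = (282 − 2×32)×10 = 2180 mm² (U = 1.0, A_e = A_n). φR_n = 0.75 × 450 × 2180 = 735.8 kN.
Block shear: shear path 2×[67+2×90] = 2×247 mm, A_gv = 4940, A_nv = 2×(247 − 2.5×32)×10 = 3340 mm²; tension across gage: (105 − 1×32)×10 = 730 mm². R_n = min(0.6×450×3340, 0.6×300×4940) + 1.0×450×730 = min(901.8, 889.2) + 328.5 = 1217.7 kN. φR_n = 0.75 × 1217.7 = 913.3 kN.
Governing: min(958.5, 1296.0, 735.8, 913.3) = 735.8 kN → net-section rupture.

735.8 kN (net-section rupture governs)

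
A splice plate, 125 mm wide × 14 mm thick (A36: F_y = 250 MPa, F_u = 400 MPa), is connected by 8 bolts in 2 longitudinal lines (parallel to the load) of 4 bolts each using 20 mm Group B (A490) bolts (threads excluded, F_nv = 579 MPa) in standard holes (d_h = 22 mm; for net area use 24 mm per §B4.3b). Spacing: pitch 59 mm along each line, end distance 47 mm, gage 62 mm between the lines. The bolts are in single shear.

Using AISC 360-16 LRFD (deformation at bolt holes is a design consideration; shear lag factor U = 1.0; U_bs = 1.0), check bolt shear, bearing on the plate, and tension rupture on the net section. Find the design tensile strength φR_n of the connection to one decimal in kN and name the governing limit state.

323.4 kN (net-section rupture governs)

Bolt shear: A_b = π(20)²/4 = 314.16 mm². φR_n = 0.75 × 579 × 314.16 × 8 × 1 = 1091.4 kN.
Bearing (14 mm plate, F_u = 400 MPa): end bolts L_c = 47 − 22/2 = 36, R_n = min(1.2×36×14×400, 2.4×20×14×400) = 241.92 kN/bolt; interior L_c = 59 − 22 = 37, R_n = 248.64 kN/bolt. φR_n = 0.75 × (2×241.92 + 6×248.64) = 1481.8 kN.
Tension rupture (net): A_n = (125 − 2×24)×14 = 1078 mm² (U = 1.0, A_e = A_n). φR_n = 0.75 × 400 × 1078 = 323.4 kN.
Governing: min(1091.4, 1481.8, 323.4) = 323.4 kN → net-section rupture.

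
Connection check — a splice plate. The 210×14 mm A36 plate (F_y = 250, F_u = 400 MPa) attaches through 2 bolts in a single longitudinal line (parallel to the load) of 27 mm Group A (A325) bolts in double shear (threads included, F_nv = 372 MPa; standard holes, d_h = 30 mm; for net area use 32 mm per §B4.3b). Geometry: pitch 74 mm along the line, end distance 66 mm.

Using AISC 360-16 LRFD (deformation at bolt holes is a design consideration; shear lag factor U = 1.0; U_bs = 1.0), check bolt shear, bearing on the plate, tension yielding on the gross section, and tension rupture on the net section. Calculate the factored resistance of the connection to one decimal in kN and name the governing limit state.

478.8 kN (bearing governs)

Bolt shear: A_b = π(27)²/4 = 572.56 mm². φR_n = 0.75 × 372 × 572.56 × 2 × 2 = 639.0 kN.
Bearing (14 mm plate, F_u = 400 MPa): end bolts L_c = 66 − 30/2 = 51, R_n = min(1.2×51×14×400, 2.4×27×14×400) = 342.72 kN/bolt; interior L_c = 74 − 30 = 44, R_n = 295.68 kN/bolt. φR_n = 0.75 × (1×342.72 + 1×295.68) = 478.8 kN.
Tension yield (gross): A_g = 210×14 = 2940 mm². φR_n = 0.90 × 250 × 2940 = 661.5 kN.
Tension rupture (net): A_n = (210 − 1×32)×14 = 2492 mm² (U = 1.0, A_e = A_n). φR_n = 0.75 × 400 × 2492 = 747.6 kN.
Governing: min(639.0, 478.8, 661.5, 747.6) = 478.8 kN → bearing.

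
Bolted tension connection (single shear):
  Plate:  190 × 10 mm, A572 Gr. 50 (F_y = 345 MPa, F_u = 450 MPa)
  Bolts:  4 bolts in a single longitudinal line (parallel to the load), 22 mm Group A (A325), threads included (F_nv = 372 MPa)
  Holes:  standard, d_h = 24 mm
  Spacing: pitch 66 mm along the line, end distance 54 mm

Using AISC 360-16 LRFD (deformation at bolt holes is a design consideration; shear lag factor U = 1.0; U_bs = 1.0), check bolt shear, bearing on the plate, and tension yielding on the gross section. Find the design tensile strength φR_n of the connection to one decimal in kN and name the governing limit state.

424.2 kN (bolt shear governs)

Bolt shear: A_b = π(22)²/4 = 380.13 mm². φR_n = 0.75 × 372 × 380.13 × 4 × 1 = 424.2 kN.
Bearing (10 mm plate, F_u = 450 MPa): end bolts L_c = 54 − 24/2 = 42, R_n = min(1.2×42×10×450, 2.4×22×10×450) = 226.8 kN/bolt; interior L_c = 66 − 24 = 42, R_n = 226.8 kN/bolt. φR_n = 0.75 × (1×226.8 + 3×226.8) = 680.4 kN.
Tension yield (gross): A_g = 190×10 = 1900 mm². φR_n = 0.90 × 345 × 1900 = 590.0 kN.
Governing: min(424.2, 680.4, 590.0) = 424.2 kN → bolt shear.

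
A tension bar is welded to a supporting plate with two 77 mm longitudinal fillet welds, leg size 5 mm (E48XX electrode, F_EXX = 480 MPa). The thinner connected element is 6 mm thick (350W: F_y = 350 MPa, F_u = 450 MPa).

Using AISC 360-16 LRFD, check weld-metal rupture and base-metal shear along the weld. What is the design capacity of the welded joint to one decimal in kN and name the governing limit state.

Weld metal: throat = 0.707×5 = 3.535 mm, L = 2×77 = 154 mm. φR_n = 0.75 × 0.6 × 480 × 3.535 × 154 = 117.6 kN.
Base metal shear (6 mm plate): yield φR_n = 1.0×0.6×350×6×154 = 194.0 kN; rupture φR_n = 0.75×0.6×450×6×154 = 187.1 kN; take 187.1 kN (rupture).
Governing: min(117.6, 187.1) = 117.6 kN → weld metal.

117.6 kN (weld metal governs)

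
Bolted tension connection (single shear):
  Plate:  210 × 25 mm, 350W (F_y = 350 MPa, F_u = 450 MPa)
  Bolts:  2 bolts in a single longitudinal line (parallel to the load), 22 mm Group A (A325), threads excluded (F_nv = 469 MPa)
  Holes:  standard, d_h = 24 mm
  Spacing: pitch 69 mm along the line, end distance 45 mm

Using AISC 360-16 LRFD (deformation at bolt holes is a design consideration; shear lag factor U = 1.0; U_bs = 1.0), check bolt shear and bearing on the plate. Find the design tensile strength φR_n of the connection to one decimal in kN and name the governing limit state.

Bolt shear: A_b = π(22)²/4 = 380.13 mm². φR_n = 0.75 × 469 × 380.13 × 2 × 1 = 267.4 kN.
Bearing (25 mm plate, F_u = 450 MPa): end bolts L_c = 45 − 24/2 = 33, R_n = min(1.2×33×25×450, 2.4×22×25×450) = 445.5 kN/bolt; interior L_c = 69 − 24 = 45, R_n = 594 kN/bolt. φR_n = 0.75 × (1×445.5 + 1×594) = 779.6 kN.
Governing: min(267.4, 779.6) = 267.4 kN → bolt shear.

267.4 kN (bolt shear governs)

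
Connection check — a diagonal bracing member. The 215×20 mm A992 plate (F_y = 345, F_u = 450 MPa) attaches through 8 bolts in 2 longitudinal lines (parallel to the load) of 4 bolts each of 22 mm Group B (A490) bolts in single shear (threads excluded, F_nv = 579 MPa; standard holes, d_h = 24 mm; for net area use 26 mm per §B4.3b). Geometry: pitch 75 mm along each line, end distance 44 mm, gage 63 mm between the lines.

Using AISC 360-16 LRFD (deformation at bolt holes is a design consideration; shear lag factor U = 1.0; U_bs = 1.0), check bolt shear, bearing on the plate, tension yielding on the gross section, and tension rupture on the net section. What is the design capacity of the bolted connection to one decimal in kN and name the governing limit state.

1100.3 kN (net-section rupture governs)

Bolt shear: A_b = π(22)²/4 = 380.13 mm². φR_n = 0.75 × 579 × 380.13 × 8 × 1 = 1320.6 kN.
Bearing (20 mm plate, F_u = 450 MPa): end bolts L_c = 44 − 24/2 = 32, R_n = min(1.2×32×20×450, 2.4×22×20×450) = 345.6 kN/bolt; interior L_c = 75 − 24 = 51, R_n = 475.2 kN/bolt. φR_n = 0.75 × (2×345.6 + 6×475.2) = 2656.8 kN.
Tension yield (gross): A_g = 215×20 = 4300 mm². φR_n = 0.90 × 345 × 4300 = 1335.2 kN.
Tension rupture (net): A_n = (215 − 2×26)×20 = 3260 mm² (U = 1.0, A_e = A_n). φR_n = 0.75 × 450 × 3260 = 1100.3 kN.
Governing: min(1320.6, 2656.8, 1335.2, 1100.3) = 1100.3 kN → net-section rupture.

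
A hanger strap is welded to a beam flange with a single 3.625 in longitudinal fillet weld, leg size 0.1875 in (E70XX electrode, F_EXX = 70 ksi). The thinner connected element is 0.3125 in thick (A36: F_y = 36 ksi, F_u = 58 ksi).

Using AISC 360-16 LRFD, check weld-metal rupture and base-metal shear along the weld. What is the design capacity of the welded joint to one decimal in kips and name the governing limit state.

Weld metal: throat = 0.707×0.1875 = 0.13256 in, L = 3.625 in. φR_n = 0.75 × 0.6 × 70 × 0.13256 × 3.625 = 15.1 kips.
Base metal shear (0.3125 in plate): yield φR_n = 1.0×0.6×36×0.3125×3.625 = 24.5 kips; rupture φR_n = 0.75×0.6×58×0.3125×3.625 = 29.6 kips; take 24.5 kips (yield).
Governing: min(15.1, 24.5) = 15.1 kips → weld metal.

15.1 kips (weld metal governs)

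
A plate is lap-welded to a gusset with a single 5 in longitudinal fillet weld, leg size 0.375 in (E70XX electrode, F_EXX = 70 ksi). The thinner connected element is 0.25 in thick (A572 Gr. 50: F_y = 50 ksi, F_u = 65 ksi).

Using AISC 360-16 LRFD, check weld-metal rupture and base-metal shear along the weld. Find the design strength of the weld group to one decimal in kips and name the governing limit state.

36.6 kips (base-metal shear governs)

Weld metal: throat = 0.707×0.375 = 0.26513 in, L = 5 in. φR_n = 0.75 × 0.6 × 70 × 0.26513 × 5 = 41.8 kips.
Base metal shear (0.25 in plate): yield φR_n = 1.0×0.6×50×0.25×5 = 37.5 kips; rupture φR_n = 0.75×0.6×65×0.25×5 = 36.6 kips; take 36.6 kips (rupture).
Governing: min(41.8, 36.6) = 36.6 kips → base-metal shear.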